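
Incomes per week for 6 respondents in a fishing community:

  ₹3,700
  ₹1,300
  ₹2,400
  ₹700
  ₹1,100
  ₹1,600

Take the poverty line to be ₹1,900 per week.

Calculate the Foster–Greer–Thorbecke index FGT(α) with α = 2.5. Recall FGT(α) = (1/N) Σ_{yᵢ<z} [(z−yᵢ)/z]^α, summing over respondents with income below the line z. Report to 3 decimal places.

0.083

Below the line: ₹700, ₹1,100, ₹1,300, ₹1,600 (q = 4 of N = 6).
Relative gaps: (1900−700)/1900 = 0.6316; (1900−1100)/1900 = 0.4211; (1900−1300)/1900 = 0.3158; (1900−1600)/1900 = 0.1579.
Raised to α = 2.5: 0.31701; 0.11504; 0.05604; 0.00991.
Sum = 0.497991; FGT(2.5) = 0.497991 / 6 = 0.083.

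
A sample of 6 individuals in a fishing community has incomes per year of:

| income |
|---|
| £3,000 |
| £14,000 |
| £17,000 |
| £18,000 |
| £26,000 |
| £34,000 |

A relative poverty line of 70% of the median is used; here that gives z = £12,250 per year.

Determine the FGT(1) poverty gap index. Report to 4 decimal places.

0.1259

Below the line: £3,000 (q = 1 of N = 6).
Normalized shortfalls: (12250−3000)/12250 = 0.7551.
Sum of shortfalls = 0.755102; P₁ averages over all N: 0.755102 / 6 = 0.1259.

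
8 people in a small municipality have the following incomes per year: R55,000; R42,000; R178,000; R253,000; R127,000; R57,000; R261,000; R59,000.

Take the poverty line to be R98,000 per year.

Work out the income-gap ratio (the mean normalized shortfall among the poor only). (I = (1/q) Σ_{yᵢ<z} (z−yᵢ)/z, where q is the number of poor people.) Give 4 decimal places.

0.4566

Below z: R42,000, R55,000, R57,000, R59,000 (q = 4 of N = 8).
Shortfall ratios (z−y)/z: 0.5714, 0.4388, 0.4184, 0.3980; sum = 1.826531.
I averages over the q = 4 poor units only: 1.826531 / 4 = 0.4566.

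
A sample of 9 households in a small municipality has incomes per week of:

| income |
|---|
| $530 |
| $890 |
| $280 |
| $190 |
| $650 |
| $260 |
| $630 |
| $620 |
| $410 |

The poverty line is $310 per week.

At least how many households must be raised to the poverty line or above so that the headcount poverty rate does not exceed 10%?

3

3 of the 9 households are poor, so H = 3/9 = 0.333.
A headcount ratio of at most 10% allows at most ⌊0.10 × 9⌋ = 0 poor households.
So at least 3 − 0 = 3 must be lifted.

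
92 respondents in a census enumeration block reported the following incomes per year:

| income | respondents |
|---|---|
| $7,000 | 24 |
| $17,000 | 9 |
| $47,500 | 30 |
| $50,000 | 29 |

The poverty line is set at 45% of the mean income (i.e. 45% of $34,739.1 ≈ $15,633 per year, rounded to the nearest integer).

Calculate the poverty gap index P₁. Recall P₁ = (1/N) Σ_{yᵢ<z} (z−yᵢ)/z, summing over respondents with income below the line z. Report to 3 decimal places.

0.144

Incomes under z: 24×$7,000 (q = 24 of N = 92).
Normalized shortfalls: (15633−7000)/15633 = 0.5522 (×24).
Σ = 13.253502. Dividing by the full population N = 92 gives P₁ = 0.144.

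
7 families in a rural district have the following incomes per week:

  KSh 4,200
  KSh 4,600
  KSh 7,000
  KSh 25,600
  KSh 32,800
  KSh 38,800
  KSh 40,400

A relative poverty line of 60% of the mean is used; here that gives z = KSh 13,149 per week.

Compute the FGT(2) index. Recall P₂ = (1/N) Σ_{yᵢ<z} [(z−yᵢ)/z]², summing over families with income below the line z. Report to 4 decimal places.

0.1578

Below z: KSh 4,200, KSh 4,600, KSh 7,000 (q = 3 of N = 7).
Gap ratios (z−y)/z: (13149−4200)/13149 = 0.6806; (13149−4600)/13149 = 0.6502; (13149−7000)/13149 = 0.4676.
Squared: 0.4632; 0.4227; 0.2187.
Sum = 1.104595; P₂ = 1.104595 / 7 = 0.1578.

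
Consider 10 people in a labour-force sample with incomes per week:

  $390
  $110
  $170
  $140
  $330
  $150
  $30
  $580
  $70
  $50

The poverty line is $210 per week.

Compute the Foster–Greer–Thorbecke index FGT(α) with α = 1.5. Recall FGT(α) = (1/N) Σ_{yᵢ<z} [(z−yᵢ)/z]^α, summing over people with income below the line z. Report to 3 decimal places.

Poor units: $30, $50, $70, $110, $140, $150, $170 (q = 7 of N = 10).
Gap ratios (z−y)/z: (210−30)/210 = 0.8571; (210−50)/210 = 0.7619; (210−70)/210 = 0.6667; (210−110)/210 = 0.4762; (210−140)/210 = 0.3333; (210−150)/210 = 0.2857; (210−170)/210 = 0.1905.
Raised to α = 1.5: 0.79356; 0.66504; 0.54433; 0.32860; 0.19245; 0.15272; 0.08313.
Sum = 2.759840; FGT(1.5) = 2.759840 / 10 = 0.276.

0.276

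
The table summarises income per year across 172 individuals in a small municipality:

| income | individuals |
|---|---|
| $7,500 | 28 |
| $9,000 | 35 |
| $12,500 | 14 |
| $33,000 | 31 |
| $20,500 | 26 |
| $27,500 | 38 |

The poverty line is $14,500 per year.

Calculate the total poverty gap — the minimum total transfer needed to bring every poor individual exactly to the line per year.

$416,500

Below the line: 28×$7,500, 35×$9,000, 14×$12,500 (q = 77 of N = 172).
Individual gaps: 28×(14500−7500) = 196000; 35×(14500−9000) = 192500; 14×(14500−12500) = 28000.
Aggregate gap = $416,500.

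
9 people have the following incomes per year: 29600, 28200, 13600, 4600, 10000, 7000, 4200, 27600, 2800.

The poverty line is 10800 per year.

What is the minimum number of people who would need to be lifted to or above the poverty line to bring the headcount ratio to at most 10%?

Currently q = 5 of N = 9 are below the line (H = 0.556).
A headcount ratio of at most 10% allows at most ⌊0.10 × 9⌋ = 0 poor people.
So at least 5 − 0 = 5 must be lifted.

5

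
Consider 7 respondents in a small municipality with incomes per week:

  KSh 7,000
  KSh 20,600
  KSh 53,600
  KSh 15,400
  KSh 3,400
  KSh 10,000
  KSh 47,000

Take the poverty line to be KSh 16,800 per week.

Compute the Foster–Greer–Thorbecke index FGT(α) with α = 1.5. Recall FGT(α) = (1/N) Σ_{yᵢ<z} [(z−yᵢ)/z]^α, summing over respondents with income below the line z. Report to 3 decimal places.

Below the line: KSh 3,400, KSh 7,000, KSh 10,000, KSh 15,400 (q = 4 of N = 7).
Gap ratios (z−y)/z: (16800−3400)/16800 = 0.7976; (16800−7000)/16800 = 0.5833; (16800−10000)/16800 = 0.4048; (16800−15400)/16800 = 0.0833.
Raised to α = 1.5: 0.71235; 0.44553; 0.25751; 0.02406.
Sum = 1.439447; FGT(1.5) = 1.439447 / 7 = 0.206.

0.206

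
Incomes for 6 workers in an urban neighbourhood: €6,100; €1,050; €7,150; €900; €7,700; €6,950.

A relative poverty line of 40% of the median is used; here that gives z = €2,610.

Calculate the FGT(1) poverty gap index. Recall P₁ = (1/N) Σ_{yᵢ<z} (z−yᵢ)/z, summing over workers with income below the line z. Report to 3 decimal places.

Incomes under z: €900, €1,050 (q = 2 of N = 6).
Relative gaps: (2610−900)/2610 = 0.6552; (2610−1050)/2610 = 0.5977.
Σ = 1.252874. Dividing by the full population N = 6 gives P₁ = 0.209.

0.209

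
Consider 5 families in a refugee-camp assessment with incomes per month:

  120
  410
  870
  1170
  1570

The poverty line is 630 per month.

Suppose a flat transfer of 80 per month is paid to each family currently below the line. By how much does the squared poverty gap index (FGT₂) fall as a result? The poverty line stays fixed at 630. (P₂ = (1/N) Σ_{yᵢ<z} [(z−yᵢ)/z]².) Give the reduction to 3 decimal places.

Before: below the line — 120, 410; squared poverty gap index (FGT₂) = 0.15545.
After the 80 transfer: below the line — 200, 490; squared poverty gap index (FGT₂) = 0.10305.
Reduction = 0.15545 − 0.10305 = 0.052.

0.052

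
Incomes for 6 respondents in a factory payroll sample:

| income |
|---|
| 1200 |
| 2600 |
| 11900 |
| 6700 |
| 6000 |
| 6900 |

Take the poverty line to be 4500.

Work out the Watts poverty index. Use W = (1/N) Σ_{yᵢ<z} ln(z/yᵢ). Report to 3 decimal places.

Below the line: 1200, 2600 (q = 2 of N = 6).
ln(z/y) terms: ln(4500/1200) = 1.3218; ln(4500/2600) = 0.5486.
W = 1.870322 / 6 = 0.312.

0.312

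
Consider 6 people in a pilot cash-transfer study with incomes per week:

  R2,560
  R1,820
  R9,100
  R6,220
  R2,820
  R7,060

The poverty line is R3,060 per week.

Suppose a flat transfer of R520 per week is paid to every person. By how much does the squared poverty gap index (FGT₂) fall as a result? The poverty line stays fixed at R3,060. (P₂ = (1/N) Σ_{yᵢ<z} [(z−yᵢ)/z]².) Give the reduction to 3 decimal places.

0.024

Before: below the line — R1,820, R2,560, R2,820; squared poverty gap index (FGT₂) = 0.03284.
After the R520 transfer: below the line — R2,340; squared poverty gap index (FGT₂) = 0.00923.
Reduction = 0.03284 − 0.00923 = 0.024.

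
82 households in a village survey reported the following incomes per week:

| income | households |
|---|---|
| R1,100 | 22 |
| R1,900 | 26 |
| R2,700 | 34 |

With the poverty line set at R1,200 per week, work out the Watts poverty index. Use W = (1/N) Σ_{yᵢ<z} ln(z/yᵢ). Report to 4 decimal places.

Incomes under z: 22×R1,100 (q = 22 of N = 82).
ln(z/y) terms: ln(1200/1100) = 0.0870 (×22).
W = 1.914250 / 82 = 0.0233.

0.0233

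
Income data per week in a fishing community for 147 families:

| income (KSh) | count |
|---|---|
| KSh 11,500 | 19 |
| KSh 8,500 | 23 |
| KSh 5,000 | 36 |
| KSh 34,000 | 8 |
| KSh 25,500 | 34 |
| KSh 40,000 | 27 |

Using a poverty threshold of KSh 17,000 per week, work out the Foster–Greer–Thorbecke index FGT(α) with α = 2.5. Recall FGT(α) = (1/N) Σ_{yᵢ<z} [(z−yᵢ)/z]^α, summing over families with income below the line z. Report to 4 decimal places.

Below z: 36×KSh 5,000, 23×KSh 8,500, 19×KSh 11,500 (q = 78 of N = 147).
Relative gaps: (17000−5000)/17000 = 0.7059 (×36); (17000−8500)/17000 = 0.5000 (×23); (17000−11500)/17000 = 0.3235 (×19).
Raised to α = 2.5: 0.41863 (×36); 0.17678 (×23); 0.05954 (×19).
Sum = 20.267757; FGT(2.5) = 20.267757 / 147 = 0.1379.

0.1379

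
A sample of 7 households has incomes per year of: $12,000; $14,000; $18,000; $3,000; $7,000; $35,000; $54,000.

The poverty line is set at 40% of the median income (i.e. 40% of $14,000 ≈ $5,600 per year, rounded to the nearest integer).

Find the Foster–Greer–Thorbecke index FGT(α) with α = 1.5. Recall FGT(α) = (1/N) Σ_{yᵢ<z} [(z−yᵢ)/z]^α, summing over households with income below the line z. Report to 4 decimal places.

Below z: $3,000 (q = 1 of N = 7).
Relative gaps: (5600−3000)/5600 = 0.4643.
Raised to α = 1.5: 0.31636.
Sum = 0.316357; FGT(1.5) = 0.316357 / 7 = 0.0452.

0.0452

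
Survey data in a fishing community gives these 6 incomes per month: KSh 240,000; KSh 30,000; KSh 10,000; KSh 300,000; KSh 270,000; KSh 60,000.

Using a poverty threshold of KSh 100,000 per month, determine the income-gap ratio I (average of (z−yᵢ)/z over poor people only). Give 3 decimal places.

Below z: KSh 10,000, KSh 30,000, KSh 60,000 (q = 3 of N = 6).
Relative gaps: 0.9000, 0.7000, 0.4000; sum = 2.000000.
The income-gap ratio divides by q (the poor only): 2.000000 / 3 = 0.667.

0.667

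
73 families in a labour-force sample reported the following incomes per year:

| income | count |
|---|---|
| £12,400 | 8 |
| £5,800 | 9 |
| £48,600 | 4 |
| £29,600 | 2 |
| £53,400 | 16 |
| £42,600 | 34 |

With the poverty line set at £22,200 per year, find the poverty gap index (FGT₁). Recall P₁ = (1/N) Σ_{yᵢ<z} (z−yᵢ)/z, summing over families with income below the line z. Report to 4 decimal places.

0.1395

Below the line: 9×£5,800, 8×£12,400 (q = 17 of N = 73).
Shortfall ratios: (22200−5800)/22200 = 0.7387 (×9); (22200−12400)/22200 = 0.4414 (×8).
Σ = 10.180180. Dividing by the full population N = 73 gives P₁ = 0.1395.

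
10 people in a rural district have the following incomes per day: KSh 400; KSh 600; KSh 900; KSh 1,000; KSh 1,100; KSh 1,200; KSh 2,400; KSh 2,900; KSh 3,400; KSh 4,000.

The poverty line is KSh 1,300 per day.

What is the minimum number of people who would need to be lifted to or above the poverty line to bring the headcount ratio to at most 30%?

3

Currently q = 6 of N = 10 are below the line (H = 0.600).
A headcount ratio of at most 30% allows at most ⌊0.30 × 10⌋ = 3 poor people.
So at least 6 − 3 = 3 must be lifted.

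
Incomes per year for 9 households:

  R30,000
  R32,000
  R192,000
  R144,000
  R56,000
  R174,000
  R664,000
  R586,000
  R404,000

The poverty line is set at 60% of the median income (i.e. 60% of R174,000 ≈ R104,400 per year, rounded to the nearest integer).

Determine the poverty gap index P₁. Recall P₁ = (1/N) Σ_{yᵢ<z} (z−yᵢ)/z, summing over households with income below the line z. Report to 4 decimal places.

0.2077

Poor units: R30,000, R32,000, R56,000 (q = 3 of N = 9).
Gap ratios (z−y)/z: (104400−30000)/104400 = 0.7126; (104400−32000)/104400 = 0.6935; (104400−56000)/104400 = 0.4636.
Σ = 1.869732. Dividing by the full population N = 9 gives P₁ = 0.2077.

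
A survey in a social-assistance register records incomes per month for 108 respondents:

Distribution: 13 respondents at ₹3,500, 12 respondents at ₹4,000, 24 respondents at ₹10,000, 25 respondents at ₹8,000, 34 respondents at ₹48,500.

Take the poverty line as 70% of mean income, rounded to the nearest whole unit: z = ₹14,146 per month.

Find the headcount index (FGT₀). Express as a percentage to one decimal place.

68.5%

74 of the 108 respondents have income below ₹14,146.
H = 74/108 = 68.5%.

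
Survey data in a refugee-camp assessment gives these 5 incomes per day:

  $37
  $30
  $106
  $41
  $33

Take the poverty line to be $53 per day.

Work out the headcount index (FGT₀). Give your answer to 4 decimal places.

4 of the 5 families have income below $53.
H = 4/5 = 0.8000.

0.8000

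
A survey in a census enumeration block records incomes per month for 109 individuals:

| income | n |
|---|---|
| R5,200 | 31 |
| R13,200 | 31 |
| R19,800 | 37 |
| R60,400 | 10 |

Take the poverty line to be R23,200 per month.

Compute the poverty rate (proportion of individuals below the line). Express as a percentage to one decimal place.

99 of the 109 individuals have income below R23,200.
H = 99/109 = 90.8%.

90.8%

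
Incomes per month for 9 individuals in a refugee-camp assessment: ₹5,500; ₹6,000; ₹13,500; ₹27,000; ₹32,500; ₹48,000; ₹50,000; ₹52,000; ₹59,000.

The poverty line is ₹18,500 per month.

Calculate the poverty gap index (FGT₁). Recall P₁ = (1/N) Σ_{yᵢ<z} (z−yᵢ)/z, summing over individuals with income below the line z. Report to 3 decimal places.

0.183

Below the line: ₹5,500, ₹6,000, ₹13,500 (q = 3 of N = 9).
Normalized shortfalls: (18500−5500)/18500 = 0.7027; (18500−6000)/18500 = 0.6757; (18500−13500)/18500 = 0.2703.
Σ = 1.648649. Dividing by the full population N = 9 gives P₁ = 0.183.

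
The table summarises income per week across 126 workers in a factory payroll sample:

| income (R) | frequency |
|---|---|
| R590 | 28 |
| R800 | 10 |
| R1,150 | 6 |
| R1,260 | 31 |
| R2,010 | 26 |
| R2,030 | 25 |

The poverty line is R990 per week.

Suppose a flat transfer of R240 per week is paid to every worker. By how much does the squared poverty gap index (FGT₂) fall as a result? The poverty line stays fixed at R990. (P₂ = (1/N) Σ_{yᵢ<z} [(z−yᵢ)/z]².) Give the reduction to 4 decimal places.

0.0334

Before: below the line — 28×R590, 10×R800; squared poverty gap index (FGT₂) = 0.039201.
After the R240 transfer: below the line — 28×R830; squared poverty gap index (FGT₂) = 0.005804.
Reduction = 0.039201 − 0.005804 = 0.0334.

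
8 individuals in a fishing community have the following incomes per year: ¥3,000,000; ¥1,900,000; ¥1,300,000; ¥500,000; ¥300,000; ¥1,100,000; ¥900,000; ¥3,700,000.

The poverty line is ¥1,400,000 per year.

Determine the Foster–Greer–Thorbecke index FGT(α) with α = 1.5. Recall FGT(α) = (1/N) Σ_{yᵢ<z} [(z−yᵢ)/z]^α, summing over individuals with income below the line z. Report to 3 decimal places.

Poor units: ¥300,000, ¥500,000, ¥900,000, ¥1,100,000, ¥1,300,000 (q = 5 of N = 8).
Relative gaps: (1400000−300000)/1400000 = 0.7857; (1400000−500000)/1400000 = 0.6429; (1400000−900000)/1400000 = 0.3571; (1400000−1100000)/1400000 = 0.2143; (1400000−1300000)/1400000 = 0.0714.
Raised to α = 1.5: 0.69646; 0.51543; 0.21343; 0.09920; 0.01909.
Sum = 1.543612; FGT(1.5) = 1.543612 / 8 = 0.193.

0.193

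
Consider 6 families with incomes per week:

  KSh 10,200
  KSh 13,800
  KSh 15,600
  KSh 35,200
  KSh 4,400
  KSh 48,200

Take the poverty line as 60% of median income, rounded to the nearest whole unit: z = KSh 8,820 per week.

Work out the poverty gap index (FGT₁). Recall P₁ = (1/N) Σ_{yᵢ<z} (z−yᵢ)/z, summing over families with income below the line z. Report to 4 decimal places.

Incomes under z: KSh 4,400 (q = 1 of N = 6).
Gap ratios (z−y)/z: (8820−4400)/8820 = 0.5011.
Sum of shortfalls = 0.501134; P₁ averages over all N: 0.501134 / 6 = 0.0835.

0.0835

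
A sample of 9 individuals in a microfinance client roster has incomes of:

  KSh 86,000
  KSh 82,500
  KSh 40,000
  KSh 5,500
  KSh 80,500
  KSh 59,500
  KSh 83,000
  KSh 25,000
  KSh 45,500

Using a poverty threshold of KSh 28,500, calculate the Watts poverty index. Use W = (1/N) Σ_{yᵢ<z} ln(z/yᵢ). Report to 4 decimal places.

0.1974

Below z: KSh 5,500, KSh 25,000 (q = 2 of N = 9).
Log shortfalls: ln(28500/5500) = 1.6452; ln(28500/25000) = 0.1310.
W = 1.776184 / 9 = 0.1974.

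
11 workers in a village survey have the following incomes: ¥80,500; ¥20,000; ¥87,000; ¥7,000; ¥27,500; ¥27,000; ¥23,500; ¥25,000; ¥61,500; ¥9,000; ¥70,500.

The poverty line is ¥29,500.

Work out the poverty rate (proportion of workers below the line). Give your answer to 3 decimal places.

0.636

7 of the 11 workers have income below ¥29,500.
H = 7/11 = 0.636.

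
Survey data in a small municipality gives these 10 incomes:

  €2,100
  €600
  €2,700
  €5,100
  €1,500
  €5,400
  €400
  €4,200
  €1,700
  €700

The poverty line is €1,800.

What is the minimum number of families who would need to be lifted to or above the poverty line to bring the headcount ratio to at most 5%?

Currently q = 5 of N = 10 are below the line (H = 0.500).
A headcount ratio of at most 5% allows at most ⌊0.05 × 10⌋ = 0 poor families.
So at least 5 − 0 = 5 must be lifted.

5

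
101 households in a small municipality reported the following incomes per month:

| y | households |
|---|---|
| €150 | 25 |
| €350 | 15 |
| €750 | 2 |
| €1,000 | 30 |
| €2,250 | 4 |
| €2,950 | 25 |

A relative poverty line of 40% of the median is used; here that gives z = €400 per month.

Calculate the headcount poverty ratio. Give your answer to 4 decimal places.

0.3960

40 of the 101 households have income below €400.
H = 40/101 = 0.3960.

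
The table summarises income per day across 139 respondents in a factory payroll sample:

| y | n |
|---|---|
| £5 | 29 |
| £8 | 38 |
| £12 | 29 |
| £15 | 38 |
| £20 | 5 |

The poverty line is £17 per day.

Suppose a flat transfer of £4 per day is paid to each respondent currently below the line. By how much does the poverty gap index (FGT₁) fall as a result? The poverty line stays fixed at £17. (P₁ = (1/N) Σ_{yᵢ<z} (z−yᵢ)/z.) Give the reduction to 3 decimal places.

0.195

Before: below the line — 29×£5, 38×£8, 29×£12, 38×£15; poverty gap index (FGT₁) = 0.38553.
After the £4 transfer: below the line — 29×£9, 38×£12, 29×£16; poverty gap index (FGT₁) = 0.19086.
Reduction = 0.38553 − 0.19086 = 0.195.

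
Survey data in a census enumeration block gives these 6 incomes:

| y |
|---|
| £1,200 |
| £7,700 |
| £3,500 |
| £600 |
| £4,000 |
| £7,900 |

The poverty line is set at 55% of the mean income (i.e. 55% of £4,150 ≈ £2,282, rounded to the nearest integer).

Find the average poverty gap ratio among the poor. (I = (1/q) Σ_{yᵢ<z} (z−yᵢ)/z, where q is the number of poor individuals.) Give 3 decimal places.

Poor units: £600, £1,200 (q = 2 of N = 6).
Shortfall ratios (z−y)/z: 0.7371, 0.4741; sum = 1.211218.
I averages over the q = 2 poor units only: 1.211218 / 2 = 0.606.

0.606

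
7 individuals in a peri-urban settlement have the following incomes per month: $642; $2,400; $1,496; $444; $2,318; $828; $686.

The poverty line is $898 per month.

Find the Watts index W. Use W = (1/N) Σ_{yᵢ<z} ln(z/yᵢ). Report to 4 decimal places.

0.1986

Below z: $444, $642, $686, $828 (q = 4 of N = 7).
ln(z/y) terms: ln(898/444) = 0.7043; ln(898/642) = 0.3356; ln(898/686) = 0.2693; ln(898/828) = 0.0812.
W = 1.390377 / 7 = 0.1986.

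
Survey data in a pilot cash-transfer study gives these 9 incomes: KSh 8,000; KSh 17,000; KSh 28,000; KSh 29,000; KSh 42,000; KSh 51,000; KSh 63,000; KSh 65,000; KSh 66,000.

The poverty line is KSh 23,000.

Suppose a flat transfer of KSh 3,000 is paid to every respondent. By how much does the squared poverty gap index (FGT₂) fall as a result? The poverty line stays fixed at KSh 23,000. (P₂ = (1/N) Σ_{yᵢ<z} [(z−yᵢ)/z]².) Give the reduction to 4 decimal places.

0.0227

Before: below the line — KSh 8,000, KSh 17,000; squared poverty gap index (FGT₂) = 0.054820.
After the KSh 3,000 transfer: below the line — KSh 11,000, KSh 20,000; squared poverty gap index (FGT₂) = 0.032136.
Reduction = 0.054820 − 0.032136 = 0.0227.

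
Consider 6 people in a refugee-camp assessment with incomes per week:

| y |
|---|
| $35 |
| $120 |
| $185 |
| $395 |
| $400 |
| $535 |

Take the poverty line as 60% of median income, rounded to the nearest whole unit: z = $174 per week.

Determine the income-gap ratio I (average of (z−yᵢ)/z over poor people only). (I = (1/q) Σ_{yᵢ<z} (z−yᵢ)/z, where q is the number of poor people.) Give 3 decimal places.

Below z: $35, $120 (q = 2 of N = 6).
Shortfall ratios (z−y)/z: 0.7989, 0.3103; sum = 1.109195.
The income-gap ratio divides by q (the poor only): 1.109195 / 2 = 0.555.

0.555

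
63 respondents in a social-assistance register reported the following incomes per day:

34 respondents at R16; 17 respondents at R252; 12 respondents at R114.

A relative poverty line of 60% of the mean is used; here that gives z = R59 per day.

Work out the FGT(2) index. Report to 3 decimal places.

Below z: 34×R16 (q = 34 of N = 63).
Gap ratios (z−y)/z: (59−16)/59 = 0.7288 (×34).
Squared: 0.5312 (×34).
Sum = 18.059753; P₂ = 18.059753 / 63 = 0.287.

0.287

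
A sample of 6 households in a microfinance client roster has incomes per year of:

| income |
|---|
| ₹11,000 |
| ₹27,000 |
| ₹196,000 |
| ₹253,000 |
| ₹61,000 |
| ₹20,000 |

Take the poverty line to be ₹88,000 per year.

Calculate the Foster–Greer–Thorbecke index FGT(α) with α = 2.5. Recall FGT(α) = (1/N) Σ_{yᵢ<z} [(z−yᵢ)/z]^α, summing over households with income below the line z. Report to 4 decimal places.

0.2822

Incomes under z: ₹11,000, ₹20,000, ₹27,000, ₹61,000 (q = 4 of N = 6).
Normalized shortfalls: (88000−11000)/88000 = 0.8750; (88000−20000)/88000 = 0.7727; (88000−27000)/88000 = 0.6932; (88000−61000)/88000 = 0.3068.
Raised to α = 2.5: 0.71618; 0.52489; 0.40005; 0.05214.
Sum = 1.693261; FGT(2.5) = 1.693261 / 6 = 0.2822.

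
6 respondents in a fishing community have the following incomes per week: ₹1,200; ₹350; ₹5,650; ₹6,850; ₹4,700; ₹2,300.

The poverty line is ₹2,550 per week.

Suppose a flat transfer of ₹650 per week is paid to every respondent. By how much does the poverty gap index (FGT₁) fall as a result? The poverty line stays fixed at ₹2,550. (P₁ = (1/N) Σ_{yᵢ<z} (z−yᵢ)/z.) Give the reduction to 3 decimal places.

0.101

Before: below the line — ₹350, ₹1,200, ₹2,300; poverty gap index (FGT₁) = 0.24837.
After the ₹650 transfer: below the line — ₹1,000, ₹1,850; poverty gap index (FGT₁) = 0.14706.
Reduction = 0.24837 − 0.14706 = 0.101.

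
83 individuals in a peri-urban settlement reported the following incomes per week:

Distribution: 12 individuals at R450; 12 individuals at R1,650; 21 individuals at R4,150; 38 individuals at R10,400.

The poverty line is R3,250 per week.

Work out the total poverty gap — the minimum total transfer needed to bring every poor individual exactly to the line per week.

Incomes under z: 12×R450, 12×R1,650 (q = 24 of N = 83).
Individual gaps: 12×(3250−450) = 33600; 12×(3250−1650) = 19200.
Aggregate gap = R52,800.

R52,800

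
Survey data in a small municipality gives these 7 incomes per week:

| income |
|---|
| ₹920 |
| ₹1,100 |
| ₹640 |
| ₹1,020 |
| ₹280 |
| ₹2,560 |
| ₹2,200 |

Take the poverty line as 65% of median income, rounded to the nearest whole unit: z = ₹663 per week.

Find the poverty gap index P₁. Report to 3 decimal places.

0.087

Incomes under z: ₹280, ₹640 (q = 2 of N = 7).
Shortfall ratios: (663−280)/663 = 0.5777; (663−640)/663 = 0.0347.
Sum of shortfalls = 0.612368; P₁ averages over all N: 0.612368 / 7 = 0.087.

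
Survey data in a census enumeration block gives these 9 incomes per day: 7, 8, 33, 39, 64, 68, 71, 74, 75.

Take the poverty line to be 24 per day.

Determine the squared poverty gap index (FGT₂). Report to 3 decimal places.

Poor units: 7, 8 (q = 2 of N = 9).
Gap ratios (z−y)/z: (24−7)/24 = 0.7083; (24−8)/24 = 0.6667.
Squared: 0.5017; 0.4444.
Sum = 0.946181; P₂ = 0.946181 / 9 = 0.105.

0.105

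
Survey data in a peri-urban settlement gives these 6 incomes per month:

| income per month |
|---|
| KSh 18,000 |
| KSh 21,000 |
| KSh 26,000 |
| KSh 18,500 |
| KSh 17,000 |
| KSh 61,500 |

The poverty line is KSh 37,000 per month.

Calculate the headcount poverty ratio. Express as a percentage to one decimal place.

5 of the 6 individuals have income below KSh 37,000.
H = 5/6 = 83.3%.

83.3%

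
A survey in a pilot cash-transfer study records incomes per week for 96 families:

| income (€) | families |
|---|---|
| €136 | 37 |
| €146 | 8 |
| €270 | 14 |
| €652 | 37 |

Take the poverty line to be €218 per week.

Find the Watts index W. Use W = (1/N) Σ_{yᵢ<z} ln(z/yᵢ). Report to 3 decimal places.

0.215

Below the line: 37×€136, 8×€146 (q = 45 of N = 96).
Log shortfalls: ln(218/136) = 0.4718 (×37); ln(218/146) = 0.4009 (×8).
W = 20.665194 / 96 = 0.215.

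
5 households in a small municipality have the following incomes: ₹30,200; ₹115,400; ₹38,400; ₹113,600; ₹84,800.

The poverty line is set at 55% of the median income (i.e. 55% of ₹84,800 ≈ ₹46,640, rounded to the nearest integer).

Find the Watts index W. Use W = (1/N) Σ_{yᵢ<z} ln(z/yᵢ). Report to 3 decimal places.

0.126

Incomes under z: ₹30,200, ₹38,400 (q = 2 of N = 5).
Log gaps: ln(46640/30200) = 0.4346; ln(46640/38400) = 0.1944.
W = 0.629018 / 5 = 0.126.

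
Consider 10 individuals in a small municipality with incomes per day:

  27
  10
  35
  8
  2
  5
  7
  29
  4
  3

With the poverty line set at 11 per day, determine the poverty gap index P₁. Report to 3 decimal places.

Incomes under z: 2, 3, 4, 5, 7, 8, 10 (q = 7 of N = 10).
Shortfall ratios: (11−2)/11 = 0.8182; (11−3)/11 = 0.7273; (11−4)/11 = 0.6364; (11−5)/11 = 0.5455; (11−7)/11 = 0.3636; (11−8)/11 = 0.2727; (11−10)/11 = 0.0909.
Σ = 3.454545. Dividing by the full population N = 10 gives P₁ = 0.345.

0.345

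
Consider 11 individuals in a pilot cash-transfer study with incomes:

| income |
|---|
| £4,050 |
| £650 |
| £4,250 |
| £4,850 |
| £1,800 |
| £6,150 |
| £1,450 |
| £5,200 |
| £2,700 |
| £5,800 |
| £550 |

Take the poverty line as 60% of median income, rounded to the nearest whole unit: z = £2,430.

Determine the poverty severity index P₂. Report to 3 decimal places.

0.124

Below z: £550, £650, £1,450, £1,800 (q = 4 of N = 11).
Shortfall ratios: (2430−550)/2430 = 0.7737; (2430−650)/2430 = 0.7325; (2430−1450)/2430 = 0.4033; (2430−1800)/2430 = 0.2593.
Squared: 0.5986; 0.5366; 0.1626; 0.0672.
Sum = 1.364985; P₂ = 1.364985 / 11 = 0.124.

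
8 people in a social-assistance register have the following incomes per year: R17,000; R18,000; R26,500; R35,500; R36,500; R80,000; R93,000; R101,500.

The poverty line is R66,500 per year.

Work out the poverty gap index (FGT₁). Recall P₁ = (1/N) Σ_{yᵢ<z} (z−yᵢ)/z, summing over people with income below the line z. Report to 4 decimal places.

0.3741

Poor units: R17,000, R18,000, R26,500, R35,500, R36,500 (q = 5 of N = 8).
Gap ratios (z−y)/z: (66500−17000)/66500 = 0.7444; (66500−18000)/66500 = 0.7293; (66500−26500)/66500 = 0.6015; (66500−35500)/66500 = 0.4662; (66500−36500)/66500 = 0.4511.
Σ = 2.992481. Dividing by the full population N = 8 gives P₁ = 0.3741.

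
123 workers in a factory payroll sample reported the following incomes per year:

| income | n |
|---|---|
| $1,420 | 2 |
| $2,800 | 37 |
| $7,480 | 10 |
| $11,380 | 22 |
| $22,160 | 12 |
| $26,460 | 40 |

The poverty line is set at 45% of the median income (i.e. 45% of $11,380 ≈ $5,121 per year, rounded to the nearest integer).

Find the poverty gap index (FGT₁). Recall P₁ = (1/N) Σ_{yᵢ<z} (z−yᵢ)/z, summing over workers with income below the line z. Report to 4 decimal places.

0.1481

Incomes under z: 2×$1,420, 37×$2,800 (q = 39 of N = 123).
Relative gaps: (5121−1420)/5121 = 0.7227 (×2); (5121−2800)/5121 = 0.4532 (×37).
Sum of shortfalls = 18.214997; P₁ averages over all N: 18.214997 / 123 = 0.1481.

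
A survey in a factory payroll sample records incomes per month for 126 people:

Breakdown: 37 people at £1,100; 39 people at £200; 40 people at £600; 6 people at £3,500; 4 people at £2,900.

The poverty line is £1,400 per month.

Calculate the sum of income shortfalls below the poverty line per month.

£89,900

Below z: 39×£200, 40×£600, 37×£1,100 (q = 116 of N = 126).
Individual gaps: 39×(1400−200) = 46800; 40×(1400−600) = 32000; 37×(1400−1100) = 11100.
Aggregate gap = £89,900.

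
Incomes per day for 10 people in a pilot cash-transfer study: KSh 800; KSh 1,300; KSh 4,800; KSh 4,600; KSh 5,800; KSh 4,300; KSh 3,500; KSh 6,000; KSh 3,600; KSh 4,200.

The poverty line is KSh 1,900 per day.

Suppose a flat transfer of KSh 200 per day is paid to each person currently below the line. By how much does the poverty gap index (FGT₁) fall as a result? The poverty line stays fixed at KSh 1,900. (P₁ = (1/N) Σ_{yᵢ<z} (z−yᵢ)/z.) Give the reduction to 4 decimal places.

Before: below the line — KSh 800, KSh 1,300; poverty gap index (FGT₁) = 0.089474.
After the KSh 200 transfer: below the line — KSh 1,000, KSh 1,500; poverty gap index (FGT₁) = 0.068421.
Reduction = 0.089474 − 0.068421 = 0.0211.

0.0211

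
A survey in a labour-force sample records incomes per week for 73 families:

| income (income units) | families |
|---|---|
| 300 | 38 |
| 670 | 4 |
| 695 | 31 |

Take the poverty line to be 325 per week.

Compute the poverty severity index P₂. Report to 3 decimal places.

0.003

Incomes under z: 38×300 (q = 38 of N = 73).
Gap ratios (z−y)/z: (325−300)/325 = 0.0769 (×38).
Squared: 0.0059 (×38).
Sum = 0.224852; P₂ = 0.224852 / 73 = 0.003.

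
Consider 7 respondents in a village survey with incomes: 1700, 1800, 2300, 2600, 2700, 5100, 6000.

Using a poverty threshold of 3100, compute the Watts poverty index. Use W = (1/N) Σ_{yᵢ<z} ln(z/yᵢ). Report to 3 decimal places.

0.251

Incomes under z: 1700, 1800, 2300, 2600, 2700 (q = 5 of N = 7).
Log gaps: ln(3100/1700) = 0.6008; ln(3100/1800) = 0.5436; ln(3100/2300) = 0.2985; ln(3100/2600) = 0.1759; ln(3100/2700) = 0.1382.
W = 1.756923 / 7 = 0.251.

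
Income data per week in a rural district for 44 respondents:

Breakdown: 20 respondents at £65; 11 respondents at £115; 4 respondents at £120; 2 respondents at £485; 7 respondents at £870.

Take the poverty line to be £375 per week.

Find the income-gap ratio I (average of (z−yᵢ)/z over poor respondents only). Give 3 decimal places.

Poor units: 20×£65, 11×£115, 4×£120 (q = 35 of N = 44).
Shortfall ratios (z−y)/z: 0.8267 (×20), 0.6933 (×11), 0.6800 (×4); sum = 26.880000.
I averages over the q = 35 poor units only: 26.880000 / 35 = 0.768.

0.768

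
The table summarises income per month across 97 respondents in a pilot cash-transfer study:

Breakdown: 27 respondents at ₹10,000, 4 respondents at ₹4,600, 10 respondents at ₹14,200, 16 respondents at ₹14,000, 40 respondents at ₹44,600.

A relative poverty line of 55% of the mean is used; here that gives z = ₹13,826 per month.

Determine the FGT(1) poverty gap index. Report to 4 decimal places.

0.1045

Poor units: 4×₹4,600, 27×₹10,000 (q = 31 of N = 97).
Normalized shortfalls: (13826−4600)/13826 = 0.6673 (×4); (13826−10000)/13826 = 0.2767 (×27).
Sum of shortfalls = 10.140749; P₁ averages over all N: 10.140749 / 97 = 0.1045.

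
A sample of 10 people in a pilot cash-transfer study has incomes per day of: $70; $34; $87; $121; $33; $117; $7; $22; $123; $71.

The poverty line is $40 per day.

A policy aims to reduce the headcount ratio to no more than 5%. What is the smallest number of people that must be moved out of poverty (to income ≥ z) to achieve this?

4 of the 10 people are poor, so H = 4/10 = 0.400.
A headcount ratio of at most 5% allows at most ⌊0.05 × 10⌋ = 0 poor people.
So at least 4 − 0 = 4 must be lifted.

4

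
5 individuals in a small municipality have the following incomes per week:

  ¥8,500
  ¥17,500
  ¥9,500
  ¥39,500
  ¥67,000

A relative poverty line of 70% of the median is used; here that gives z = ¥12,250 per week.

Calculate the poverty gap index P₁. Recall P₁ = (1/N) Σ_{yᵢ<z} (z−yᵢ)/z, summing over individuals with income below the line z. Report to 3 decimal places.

Below z: ¥8,500, ¥9,500 (q = 2 of N = 5).
Gap ratios (z−y)/z: (12250−8500)/12250 = 0.3061; (12250−9500)/12250 = 0.2245.
Sum of shortfalls = 0.530612; P₁ averages over all N: 0.530612 / 5 = 0.106.

0.106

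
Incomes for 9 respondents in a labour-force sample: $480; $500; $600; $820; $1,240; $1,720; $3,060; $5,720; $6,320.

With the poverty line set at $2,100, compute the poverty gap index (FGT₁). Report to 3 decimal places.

Below the line: $480, $500, $600, $820, $1,240, $1,720 (q = 6 of N = 9).
Relative gaps: (2100−480)/2100 = 0.7714; (2100−500)/2100 = 0.7619; (2100−600)/2100 = 0.7143; (2100−820)/2100 = 0.6095; (2100−1240)/2100 = 0.4095; (2100−1720)/2100 = 0.1810.
Sum of shortfalls = 3.447619; P₁ averages over all N: 3.447619 / 9 = 0.383.

0.383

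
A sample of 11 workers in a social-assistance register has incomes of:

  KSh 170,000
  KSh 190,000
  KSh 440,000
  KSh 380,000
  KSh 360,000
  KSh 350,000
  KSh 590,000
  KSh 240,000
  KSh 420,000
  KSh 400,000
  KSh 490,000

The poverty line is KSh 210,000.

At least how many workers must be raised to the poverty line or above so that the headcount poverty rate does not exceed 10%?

2 of the 11 workers are poor, so H = 2/11 = 0.182.
A headcount ratio of at most 10% allows at most ⌊0.10 × 11⌋ = 1 poor workers.
So at least 2 − 1 = 1 must be lifted.

1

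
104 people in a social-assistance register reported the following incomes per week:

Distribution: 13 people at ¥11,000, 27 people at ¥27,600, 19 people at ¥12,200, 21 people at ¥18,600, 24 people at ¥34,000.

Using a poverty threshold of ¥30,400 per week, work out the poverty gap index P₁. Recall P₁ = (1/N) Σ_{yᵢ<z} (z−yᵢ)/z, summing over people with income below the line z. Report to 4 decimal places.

0.2914

Incomes under z: 13×¥11,000, 19×¥12,200, 21×¥18,600, 27×¥27,600 (q = 80 of N = 104).
Gap ratios (z−y)/z: (30400−11000)/30400 = 0.6382 (×13); (30400−12200)/30400 = 0.5987 (×19); (30400−18600)/30400 = 0.3882 (×21); (30400−27600)/30400 = 0.0921 (×27).
Sum of shortfalls = 30.309211; P₁ averages over all N: 30.309211 / 104 = 0.2914.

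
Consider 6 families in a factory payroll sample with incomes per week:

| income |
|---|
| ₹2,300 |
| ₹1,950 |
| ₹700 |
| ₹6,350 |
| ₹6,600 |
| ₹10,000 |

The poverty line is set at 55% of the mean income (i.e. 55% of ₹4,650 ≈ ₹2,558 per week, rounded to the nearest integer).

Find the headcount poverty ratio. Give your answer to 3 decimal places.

3 of the 6 families have income below ₹2,558.
H = 3/6 = 0.500.

0.500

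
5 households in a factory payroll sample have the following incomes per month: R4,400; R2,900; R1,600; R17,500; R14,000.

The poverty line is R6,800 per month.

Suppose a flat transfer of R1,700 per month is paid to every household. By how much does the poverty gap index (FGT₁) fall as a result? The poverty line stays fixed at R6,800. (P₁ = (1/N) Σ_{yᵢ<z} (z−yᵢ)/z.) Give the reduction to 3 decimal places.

Before: below the line — R1,600, R2,900, R4,400; poverty gap index (FGT₁) = 0.33824.
After the R1,700 transfer: below the line — R3,300, R4,600, R6,100; poverty gap index (FGT₁) = 0.18824.
Reduction = 0.33824 − 0.18824 = 0.150.

0.150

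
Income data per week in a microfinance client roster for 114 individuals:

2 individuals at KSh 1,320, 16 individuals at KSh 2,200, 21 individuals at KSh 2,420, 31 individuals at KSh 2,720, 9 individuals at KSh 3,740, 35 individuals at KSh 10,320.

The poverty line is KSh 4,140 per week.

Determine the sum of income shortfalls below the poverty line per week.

Below z: 2×KSh 1,320, 16×KSh 2,200, 21×KSh 2,420, 31×KSh 2,720, 9×KSh 3,740 (q = 79 of N = 114).
Individual gaps: 2×(4140−1320) = 5640; 16×(4140−2200) = 31040; 21×(4140−2420) = 36120; 31×(4140−2720) = 44020; 9×(4140−3740) = 3600.
Aggregate gap = KSh 120,420.

KSh 120,420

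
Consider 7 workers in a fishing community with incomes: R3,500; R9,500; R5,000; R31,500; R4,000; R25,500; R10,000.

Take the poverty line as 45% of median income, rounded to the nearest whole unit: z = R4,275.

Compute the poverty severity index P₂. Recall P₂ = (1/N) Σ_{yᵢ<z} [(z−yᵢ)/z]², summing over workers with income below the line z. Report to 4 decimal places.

Below z: R3,500, R4,000 (q = 2 of N = 7).
Shortfall ratios: (4275−3500)/4275 = 0.1813; (4275−4000)/4275 = 0.0643.
Squared: 0.0329; 0.0041.
Sum = 0.037003; P₂ = 0.037003 / 7 = 0.0053.

0.0053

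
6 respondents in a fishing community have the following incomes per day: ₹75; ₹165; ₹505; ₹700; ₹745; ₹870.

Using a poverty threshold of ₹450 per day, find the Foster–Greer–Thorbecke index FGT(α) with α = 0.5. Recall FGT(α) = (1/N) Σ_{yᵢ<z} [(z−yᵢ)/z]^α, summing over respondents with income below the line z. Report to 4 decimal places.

0.2848

Below the line: ₹75, ₹165 (q = 2 of N = 6).
Gap ratios (z−y)/z: (450−75)/450 = 0.8333; (450−165)/450 = 0.6333.
Raised to α = 0.5: 0.91287; 0.79582.
Sum = 1.708693; FGT(0.5) = 1.708693 / 6 = 0.2848.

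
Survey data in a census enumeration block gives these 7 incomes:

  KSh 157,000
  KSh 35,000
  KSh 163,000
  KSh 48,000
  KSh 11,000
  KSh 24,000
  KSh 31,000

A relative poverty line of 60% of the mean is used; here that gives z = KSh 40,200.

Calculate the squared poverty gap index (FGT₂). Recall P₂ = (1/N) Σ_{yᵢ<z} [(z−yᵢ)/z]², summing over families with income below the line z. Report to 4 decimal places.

0.1084

Poor units: KSh 11,000, KSh 24,000, KSh 31,000, KSh 35,000 (q = 4 of N = 7).
Shortfall ratios: (40200−11000)/40200 = 0.7264; (40200−24000)/40200 = 0.4030; (40200−31000)/40200 = 0.2289; (40200−35000)/40200 = 0.1294.
Squared: 0.5276; 0.1624; 0.0524; 0.0167.
Sum = 0.759115; P₂ = 0.759115 / 7 = 0.1084.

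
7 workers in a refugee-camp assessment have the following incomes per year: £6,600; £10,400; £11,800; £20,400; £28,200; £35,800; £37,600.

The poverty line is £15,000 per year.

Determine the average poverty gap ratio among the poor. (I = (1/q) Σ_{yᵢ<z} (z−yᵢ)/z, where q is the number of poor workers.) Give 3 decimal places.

0.360

Below the line: £6,600, £10,400, £11,800 (q = 3 of N = 7).
Shortfall ratios (z−y)/z: 0.5600, 0.3067, 0.2133; sum = 1.080000.
I averages over the q = 3 poor units only: 1.080000 / 3 = 0.360.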